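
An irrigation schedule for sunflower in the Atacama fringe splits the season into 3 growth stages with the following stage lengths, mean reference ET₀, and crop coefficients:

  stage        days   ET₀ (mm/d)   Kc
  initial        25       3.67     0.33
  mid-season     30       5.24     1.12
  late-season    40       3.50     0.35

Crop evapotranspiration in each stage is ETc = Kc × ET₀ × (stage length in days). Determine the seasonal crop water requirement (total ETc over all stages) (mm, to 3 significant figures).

initial: 0.33 × 3.67 × 25 = 30.28 mm
mid-season: 1.12 × 5.24 × 30 = 176.06 mm
late-season: 0.35 × 3.50 × 40 = 49.00 mm
Seasonal total = 255.34 mm

255 mm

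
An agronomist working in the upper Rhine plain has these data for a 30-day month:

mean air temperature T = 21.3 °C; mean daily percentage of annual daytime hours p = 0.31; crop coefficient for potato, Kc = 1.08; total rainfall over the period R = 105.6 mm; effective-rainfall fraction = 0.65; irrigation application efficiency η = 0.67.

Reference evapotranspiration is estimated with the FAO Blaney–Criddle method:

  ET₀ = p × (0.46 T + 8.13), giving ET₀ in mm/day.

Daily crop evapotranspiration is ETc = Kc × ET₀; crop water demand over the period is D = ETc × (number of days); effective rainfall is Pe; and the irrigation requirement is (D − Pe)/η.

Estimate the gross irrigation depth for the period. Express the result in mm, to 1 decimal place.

166.3 mm

ET₀ = 0.31 × (0.46 × 21.3 + 8.13) = 0.31 × 17.928 = 5.5577 mm/d
ETc = Kc × ET₀ = 1.08 × 5.5577 = 6.0023 mm/d
Crop demand D = ETc × 30 d = 6.0023 × 30 = 180.069 mm
Pe = 0.65 × 105.6 = 68.640 mm
D − Pe = 180.069 − 68.640 = 111.429 mm
Gross irrigation = 111.429 / 0.67 = 166.312 mm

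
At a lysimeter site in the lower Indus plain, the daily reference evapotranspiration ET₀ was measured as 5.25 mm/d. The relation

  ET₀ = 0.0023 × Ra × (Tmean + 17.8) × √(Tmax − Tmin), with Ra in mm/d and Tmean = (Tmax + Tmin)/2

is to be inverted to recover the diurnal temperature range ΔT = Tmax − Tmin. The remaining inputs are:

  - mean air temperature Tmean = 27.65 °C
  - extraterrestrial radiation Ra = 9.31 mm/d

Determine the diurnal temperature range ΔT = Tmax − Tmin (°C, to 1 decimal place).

29.1 °C

√ΔT = ET₀ / [0.0023 × Ra × (Tmean+17.8)] = 5.25 / (0.0023 × 9.31 × 45.45) = 5.3945
ΔT = 5.3945² = 29.101 °C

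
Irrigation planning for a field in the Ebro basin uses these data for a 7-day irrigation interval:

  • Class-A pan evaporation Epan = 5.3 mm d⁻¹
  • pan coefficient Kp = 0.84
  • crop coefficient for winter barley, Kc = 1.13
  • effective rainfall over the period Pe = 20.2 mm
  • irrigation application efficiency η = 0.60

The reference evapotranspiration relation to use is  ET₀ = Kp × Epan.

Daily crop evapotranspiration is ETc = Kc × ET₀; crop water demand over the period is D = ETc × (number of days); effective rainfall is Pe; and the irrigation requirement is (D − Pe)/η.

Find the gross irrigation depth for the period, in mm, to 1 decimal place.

25.0 mm

ET₀ = 0.84 × 5.3 = 4.4520 mm/d
ETc = Kc × ET₀ = 1.13 × 4.4520 = 5.0308 mm/d
Crop demand D = ETc × 7 d = 5.0308 × 7 = 35.216 mm
D − Pe = 35.216 − 20.2 = 15.016 mm
Gross irrigation = 15.016 / 0.60 = 25.027 mm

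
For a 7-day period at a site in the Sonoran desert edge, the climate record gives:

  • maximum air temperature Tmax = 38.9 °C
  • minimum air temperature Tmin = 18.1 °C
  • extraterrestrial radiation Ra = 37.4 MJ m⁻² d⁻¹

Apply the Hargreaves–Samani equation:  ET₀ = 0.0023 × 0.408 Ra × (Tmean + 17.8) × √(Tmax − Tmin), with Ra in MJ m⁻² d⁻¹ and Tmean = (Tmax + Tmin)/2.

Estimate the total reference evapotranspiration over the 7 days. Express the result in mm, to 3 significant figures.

Tmean = (38.9 + 18.1)/2 = 28.50 °C
0.408 Ra = 0.408 × 37.4 = 15.2592 mm/d equivalent
ET₀ = 0.0023 × 15.2592 × (28.50 + 17.8) × √20.8 = 0.0023 × 15.2592 × 46.30 × 4.5607 = 7.4109 mm/d
Over 7 days: 7.4109 × 7 = 51.876 mm

51.9 mm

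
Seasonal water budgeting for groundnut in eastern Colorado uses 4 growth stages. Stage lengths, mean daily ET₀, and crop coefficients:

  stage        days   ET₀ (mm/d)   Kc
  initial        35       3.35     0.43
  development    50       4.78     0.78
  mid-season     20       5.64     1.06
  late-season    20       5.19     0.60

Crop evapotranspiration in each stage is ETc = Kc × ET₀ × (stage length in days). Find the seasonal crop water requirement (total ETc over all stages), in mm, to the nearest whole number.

initial: 0.43 × 3.35 × 35 = 50.42 mm
development: 0.78 × 4.78 × 50 = 186.42 mm
mid-season: 1.06 × 5.64 × 20 = 119.57 mm
late-season: 0.60 × 5.19 × 20 = 62.28 mm
Seasonal total = 418.69 mm

419 mm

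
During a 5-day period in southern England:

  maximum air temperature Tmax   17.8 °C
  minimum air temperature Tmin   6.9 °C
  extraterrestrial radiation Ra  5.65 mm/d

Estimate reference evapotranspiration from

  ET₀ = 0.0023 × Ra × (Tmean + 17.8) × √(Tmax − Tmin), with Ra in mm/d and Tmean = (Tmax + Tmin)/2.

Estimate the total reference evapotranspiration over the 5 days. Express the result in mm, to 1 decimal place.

Tmean = (17.8 + 6.9)/2 = 12.35 °C
ET₀ = 0.0023 × 5.65 × (12.35 + 17.8) × √10.9 = 0.0023 × 5.65 × 30.15 × 3.3015 = 1.2935 mm/d
Over 5 days: 1.2935 × 5 = 6.468 mm

6.5 mm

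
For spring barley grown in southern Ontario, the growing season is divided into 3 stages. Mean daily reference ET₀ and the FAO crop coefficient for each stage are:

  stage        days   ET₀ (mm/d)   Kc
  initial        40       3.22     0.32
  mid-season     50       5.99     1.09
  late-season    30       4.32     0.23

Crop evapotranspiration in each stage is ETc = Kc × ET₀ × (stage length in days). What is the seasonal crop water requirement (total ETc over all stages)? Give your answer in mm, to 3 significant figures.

397 mm

initial: 0.32 × 3.22 × 40 = 41.22 mm
mid-season: 1.09 × 5.99 × 50 = 326.46 mm
late-season: 0.23 × 4.32 × 30 = 29.81 mm
Seasonal total = 397.49 mm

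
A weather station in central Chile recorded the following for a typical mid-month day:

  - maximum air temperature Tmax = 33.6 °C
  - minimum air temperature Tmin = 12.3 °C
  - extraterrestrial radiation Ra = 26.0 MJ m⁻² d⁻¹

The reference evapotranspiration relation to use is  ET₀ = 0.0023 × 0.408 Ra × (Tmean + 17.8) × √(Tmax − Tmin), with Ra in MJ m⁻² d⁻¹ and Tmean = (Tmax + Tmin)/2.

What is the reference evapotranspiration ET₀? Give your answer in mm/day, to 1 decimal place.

4.6 mm/day

Tmean = (33.6 + 12.3)/2 = 22.95 °C
0.408 Ra = 0.408 × 26.0 = 10.6080 mm/d equivalent
ET₀ = 0.0023 × 10.6080 × (22.95 + 17.8) × √21.3 = 0.0023 × 10.6080 × 40.75 × 4.6152 = 4.5886 mm/d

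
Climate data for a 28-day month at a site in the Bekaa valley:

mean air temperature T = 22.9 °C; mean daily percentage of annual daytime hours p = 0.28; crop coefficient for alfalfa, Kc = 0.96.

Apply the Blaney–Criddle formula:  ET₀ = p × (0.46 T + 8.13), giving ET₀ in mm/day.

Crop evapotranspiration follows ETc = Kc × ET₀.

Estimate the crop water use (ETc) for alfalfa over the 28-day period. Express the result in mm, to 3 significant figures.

140 mm

ET₀ = 0.28 × (0.46 × 22.9 + 8.13) = 0.28 × 18.664 = 5.2259 mm/d
ETc = Kc × ET₀ = 0.96 × 5.2259 = 5.0169 mm/d
Over 28 days: 5.0169 × 28 = 140.473 mm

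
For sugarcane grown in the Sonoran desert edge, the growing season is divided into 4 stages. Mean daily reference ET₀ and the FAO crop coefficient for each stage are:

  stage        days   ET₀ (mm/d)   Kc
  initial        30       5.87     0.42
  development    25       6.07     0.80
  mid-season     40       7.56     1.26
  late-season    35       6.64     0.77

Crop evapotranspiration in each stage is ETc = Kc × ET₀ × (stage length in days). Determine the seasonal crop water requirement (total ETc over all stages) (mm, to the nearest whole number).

755 mm

initial: 0.42 × 5.87 × 30 = 73.96 mm
development: 0.80 × 6.07 × 25 = 121.40 mm
mid-season: 1.26 × 7.56 × 40 = 381.02 mm
late-season: 0.77 × 6.64 × 35 = 178.95 mm
Seasonal total = 755.33 mm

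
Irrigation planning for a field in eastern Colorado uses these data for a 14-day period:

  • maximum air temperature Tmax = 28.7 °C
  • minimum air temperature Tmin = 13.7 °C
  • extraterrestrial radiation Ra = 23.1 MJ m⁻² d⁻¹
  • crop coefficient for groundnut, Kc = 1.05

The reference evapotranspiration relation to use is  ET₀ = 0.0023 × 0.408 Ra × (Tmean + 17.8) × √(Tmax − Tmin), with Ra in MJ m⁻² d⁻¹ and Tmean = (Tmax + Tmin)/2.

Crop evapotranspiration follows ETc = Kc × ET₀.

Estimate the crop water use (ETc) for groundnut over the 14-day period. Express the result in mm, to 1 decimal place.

48.1 mm

Tmean = (28.7 + 13.7)/2 = 21.20 °C
0.408 Ra = 0.408 × 23.1 = 9.4248 mm/d equivalent
ET₀ = 0.0023 × 9.4248 × (21.20 + 17.8) × √15.0 = 0.0023 × 9.4248 × 39.00 × 3.8730 = 3.2743 mm/d
ETc = Kc × ET₀ = 1.05 × 3.2743 = 3.4380 mm/d
Over 14 days: 3.4380 × 14 = 48.132 mm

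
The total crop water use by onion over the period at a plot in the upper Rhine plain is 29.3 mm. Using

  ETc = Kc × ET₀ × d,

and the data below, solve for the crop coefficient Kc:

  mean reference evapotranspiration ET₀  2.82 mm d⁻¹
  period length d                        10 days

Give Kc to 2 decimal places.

ETc = Kc × ET₀ × d  ⇒  Kc = ETc / (ET₀ × d)
Kc = 29.3 / (2.82 × 10) = 29.3 / 28.20 = 1.0390

1.04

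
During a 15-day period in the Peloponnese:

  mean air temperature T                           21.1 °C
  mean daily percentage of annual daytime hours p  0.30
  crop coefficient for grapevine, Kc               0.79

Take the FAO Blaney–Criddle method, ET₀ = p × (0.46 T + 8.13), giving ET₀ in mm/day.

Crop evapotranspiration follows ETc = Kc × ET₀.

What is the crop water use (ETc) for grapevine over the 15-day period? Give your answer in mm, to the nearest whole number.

ET₀ = 0.30 × (0.46 × 21.1 + 8.13) = 0.30 × 17.836 = 5.3508 mm/d
ETc = Kc × ET₀ = 0.79 × 5.3508 = 4.2271 mm/d
Over 15 days: 4.2271 × 15 = 63.407 mm

63 mm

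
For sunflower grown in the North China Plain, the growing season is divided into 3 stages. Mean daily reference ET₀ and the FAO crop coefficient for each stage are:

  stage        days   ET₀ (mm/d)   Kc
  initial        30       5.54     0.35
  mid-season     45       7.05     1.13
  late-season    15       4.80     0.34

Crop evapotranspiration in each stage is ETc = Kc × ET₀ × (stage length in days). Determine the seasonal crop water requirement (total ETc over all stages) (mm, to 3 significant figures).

initial: 0.35 × 5.54 × 30 = 58.17 mm
mid-season: 1.13 × 7.05 × 45 = 358.49 mm
late-season: 0.34 × 4.80 × 15 = 24.48 mm
Seasonal total = 441.14 mm

441 mm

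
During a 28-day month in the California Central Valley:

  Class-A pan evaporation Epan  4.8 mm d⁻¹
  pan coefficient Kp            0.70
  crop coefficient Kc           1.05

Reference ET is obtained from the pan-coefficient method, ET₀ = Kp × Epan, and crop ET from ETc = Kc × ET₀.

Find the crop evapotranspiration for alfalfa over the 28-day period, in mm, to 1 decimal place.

ET₀ = 0.70 × 4.8 = 3.3600 mm/d
ETc = Kc × ET₀ = 1.05 × 3.3600 = 3.5280 mm/d
Over 28 days: 3.5280 × 28 = 98.784 mm

98.8 mm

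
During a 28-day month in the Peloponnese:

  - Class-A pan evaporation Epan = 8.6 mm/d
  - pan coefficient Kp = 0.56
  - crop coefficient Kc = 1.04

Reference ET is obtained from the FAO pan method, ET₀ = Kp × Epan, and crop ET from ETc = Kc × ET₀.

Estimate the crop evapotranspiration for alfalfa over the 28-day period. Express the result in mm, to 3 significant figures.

140 mm

ET₀ = 0.56 × 8.6 = 4.8160 mm/d
ETc = Kc × ET₀ = 1.04 × 4.8160 = 5.0086 mm/d
Over 28 days: 5.0086 × 28 = 140.241 mm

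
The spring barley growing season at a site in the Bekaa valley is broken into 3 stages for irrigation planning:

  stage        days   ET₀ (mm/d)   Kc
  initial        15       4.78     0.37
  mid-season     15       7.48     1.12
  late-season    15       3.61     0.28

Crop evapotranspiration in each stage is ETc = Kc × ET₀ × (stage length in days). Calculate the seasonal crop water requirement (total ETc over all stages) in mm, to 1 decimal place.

initial: 0.37 × 4.78 × 15 = 26.53 mm
mid-season: 1.12 × 7.48 × 15 = 125.66 mm
late-season: 0.28 × 3.61 × 15 = 15.16 mm
Seasonal total = 167.35 mm

167.4 mm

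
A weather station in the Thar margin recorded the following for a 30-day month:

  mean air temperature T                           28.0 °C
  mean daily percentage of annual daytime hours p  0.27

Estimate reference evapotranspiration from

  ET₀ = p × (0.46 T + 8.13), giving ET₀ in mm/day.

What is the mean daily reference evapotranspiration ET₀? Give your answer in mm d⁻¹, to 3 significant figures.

5.67 mm d⁻¹

ET₀ = 0.27 × (0.46 × 28.0 + 8.13) = 0.27 × 21.010 = 5.6727 mm/d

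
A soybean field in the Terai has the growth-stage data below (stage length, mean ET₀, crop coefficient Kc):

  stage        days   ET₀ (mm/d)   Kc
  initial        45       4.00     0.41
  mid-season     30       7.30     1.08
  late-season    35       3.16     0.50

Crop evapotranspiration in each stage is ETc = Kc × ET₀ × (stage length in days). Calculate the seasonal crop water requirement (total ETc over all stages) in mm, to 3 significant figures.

initial: 0.41 × 4.00 × 45 = 73.80 mm
mid-season: 1.08 × 7.30 × 30 = 236.52 mm
late-season: 0.50 × 3.16 × 35 = 55.30 mm
Seasonal total = 365.62 mm

366 mm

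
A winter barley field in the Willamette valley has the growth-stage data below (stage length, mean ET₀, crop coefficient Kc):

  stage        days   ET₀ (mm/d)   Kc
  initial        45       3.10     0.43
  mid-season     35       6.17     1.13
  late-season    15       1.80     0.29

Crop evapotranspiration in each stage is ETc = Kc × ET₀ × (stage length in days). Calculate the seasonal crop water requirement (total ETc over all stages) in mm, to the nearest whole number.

312 mm

initial: 0.43 × 3.10 × 45 = 59.99 mm
mid-season: 1.13 × 6.17 × 35 = 244.02 mm
late-season: 0.29 × 1.80 × 15 = 7.83 mm
Seasonal total = 311.84 mm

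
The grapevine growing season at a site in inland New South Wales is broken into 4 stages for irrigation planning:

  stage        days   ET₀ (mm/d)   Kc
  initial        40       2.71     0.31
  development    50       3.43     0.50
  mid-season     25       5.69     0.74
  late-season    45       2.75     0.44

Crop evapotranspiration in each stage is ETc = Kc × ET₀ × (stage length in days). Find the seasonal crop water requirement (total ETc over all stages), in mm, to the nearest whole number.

279 mm

initial: 0.31 × 2.71 × 40 = 33.60 mm
development: 0.50 × 3.43 × 50 = 85.75 mm
mid-season: 0.74 × 5.69 × 25 = 105.27 mm
late-season: 0.44 × 2.75 × 45 = 54.45 mm
Seasonal total = 279.07 mm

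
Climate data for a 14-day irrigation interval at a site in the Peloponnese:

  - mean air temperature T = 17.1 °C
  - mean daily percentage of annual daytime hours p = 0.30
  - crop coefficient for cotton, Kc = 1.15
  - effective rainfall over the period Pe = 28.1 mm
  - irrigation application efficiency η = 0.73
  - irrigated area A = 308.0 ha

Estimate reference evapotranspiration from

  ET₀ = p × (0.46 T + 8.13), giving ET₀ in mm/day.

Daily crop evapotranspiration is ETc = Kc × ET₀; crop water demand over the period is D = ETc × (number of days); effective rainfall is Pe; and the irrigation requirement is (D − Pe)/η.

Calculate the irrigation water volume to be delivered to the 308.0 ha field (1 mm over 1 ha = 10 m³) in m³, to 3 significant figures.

207000 m³

ET₀ = 0.30 × (0.46 × 17.1 + 8.13) = 0.30 × 15.996 = 4.7988 mm/d
ETc = Kc × ET₀ = 1.15 × 4.7988 = 5.5186 mm/d
Crop demand D = ETc × 14 d = 5.5186 × 14 = 77.260 mm
D − Pe = 77.260 − 28.1 = 49.160 mm
Gross irrigation = 49.160 / 0.73 = 67.342 mm
Volume = 67.342 mm × 308.0 ha × 10 = 207413.4 m³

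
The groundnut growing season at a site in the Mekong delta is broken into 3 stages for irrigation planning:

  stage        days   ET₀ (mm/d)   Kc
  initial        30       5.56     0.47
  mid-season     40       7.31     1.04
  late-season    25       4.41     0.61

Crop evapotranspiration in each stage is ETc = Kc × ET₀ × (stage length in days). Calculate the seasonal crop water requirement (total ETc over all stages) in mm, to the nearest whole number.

450 mm

initial: 0.47 × 5.56 × 30 = 78.40 mm
mid-season: 1.04 × 7.31 × 40 = 304.10 mm
late-season: 0.61 × 4.41 × 25 = 67.25 mm
Seasonal total = 449.75 mm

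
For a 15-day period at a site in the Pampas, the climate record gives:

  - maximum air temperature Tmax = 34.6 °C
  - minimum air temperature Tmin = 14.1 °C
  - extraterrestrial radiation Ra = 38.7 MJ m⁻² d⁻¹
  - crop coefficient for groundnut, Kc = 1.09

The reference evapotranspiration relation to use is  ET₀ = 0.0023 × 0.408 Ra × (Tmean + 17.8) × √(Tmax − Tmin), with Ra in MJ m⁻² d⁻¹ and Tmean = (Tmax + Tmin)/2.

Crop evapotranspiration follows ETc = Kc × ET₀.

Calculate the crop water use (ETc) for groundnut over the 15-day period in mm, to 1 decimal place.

Tmean = (34.6 + 14.1)/2 = 24.35 °C
0.408 Ra = 0.408 × 38.7 = 15.7896 mm/d equivalent
ET₀ = 0.0023 × 15.7896 × (24.35 + 17.8) × √20.5 = 0.0023 × 15.7896 × 42.15 × 4.5277 = 6.9307 mm/d
ETc = Kc × ET₀ = 1.09 × 6.9307 = 7.5545 mm/d
Over 15 days: 7.5545 × 15 = 113.318 mm

113.3 mm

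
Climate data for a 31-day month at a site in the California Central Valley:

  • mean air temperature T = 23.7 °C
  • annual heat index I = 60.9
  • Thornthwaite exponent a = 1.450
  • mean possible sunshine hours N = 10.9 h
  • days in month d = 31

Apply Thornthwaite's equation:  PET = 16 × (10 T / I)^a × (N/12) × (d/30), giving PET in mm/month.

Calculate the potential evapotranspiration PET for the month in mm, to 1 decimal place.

107.7 mm

10T/I = 10 × 23.7 / 60.9 = 3.8916
(10T/I)^a = 3.8916^1.450 = 7.1728
Uncorrected PET = 16 × 7.1728 = 114.765 mm
Correction = (N/12)(d/30) = (10.9/12)(31/30) = 0.9386
PET = 114.765 × 0.9386 = 107.718 mm/month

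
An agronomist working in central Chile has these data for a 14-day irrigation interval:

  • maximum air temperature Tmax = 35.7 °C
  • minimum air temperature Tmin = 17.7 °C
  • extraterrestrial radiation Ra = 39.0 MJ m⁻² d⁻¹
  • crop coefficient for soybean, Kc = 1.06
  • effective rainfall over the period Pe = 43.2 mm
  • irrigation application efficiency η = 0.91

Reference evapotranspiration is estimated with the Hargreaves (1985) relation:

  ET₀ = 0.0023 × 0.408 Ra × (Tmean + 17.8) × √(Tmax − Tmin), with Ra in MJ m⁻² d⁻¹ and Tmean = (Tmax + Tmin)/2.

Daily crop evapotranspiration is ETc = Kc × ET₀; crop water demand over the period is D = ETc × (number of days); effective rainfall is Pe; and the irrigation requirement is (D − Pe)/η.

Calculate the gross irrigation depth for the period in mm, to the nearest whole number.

Tmean = (35.7 + 17.7)/2 = 26.70 °C
0.408 Ra = 0.408 × 39.0 = 15.9120 mm/d equivalent
ET₀ = 0.0023 × 15.9120 × (26.70 + 17.8) × √18.0 = 0.0023 × 15.9120 × 44.50 × 4.2426 = 6.9095 mm/d
ETc = Kc × ET₀ = 1.06 × 6.9095 = 7.3241 mm/d
Crop demand D = ETc × 14 d = 7.3241 × 14 = 102.537 mm
D − Pe = 102.537 − 43.2 = 59.337 mm
Gross irrigation = 59.337 / 0.91 = 65.205 mm

65 mm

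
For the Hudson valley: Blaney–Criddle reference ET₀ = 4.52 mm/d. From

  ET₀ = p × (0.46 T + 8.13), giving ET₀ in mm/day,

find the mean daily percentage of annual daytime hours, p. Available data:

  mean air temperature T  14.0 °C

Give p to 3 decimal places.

0.310

p = ET₀ / (0.46 T + 8.13) = 4.52 / (0.46 × 14.0 + 8.13) = 4.52 / 14.570 = 0.3102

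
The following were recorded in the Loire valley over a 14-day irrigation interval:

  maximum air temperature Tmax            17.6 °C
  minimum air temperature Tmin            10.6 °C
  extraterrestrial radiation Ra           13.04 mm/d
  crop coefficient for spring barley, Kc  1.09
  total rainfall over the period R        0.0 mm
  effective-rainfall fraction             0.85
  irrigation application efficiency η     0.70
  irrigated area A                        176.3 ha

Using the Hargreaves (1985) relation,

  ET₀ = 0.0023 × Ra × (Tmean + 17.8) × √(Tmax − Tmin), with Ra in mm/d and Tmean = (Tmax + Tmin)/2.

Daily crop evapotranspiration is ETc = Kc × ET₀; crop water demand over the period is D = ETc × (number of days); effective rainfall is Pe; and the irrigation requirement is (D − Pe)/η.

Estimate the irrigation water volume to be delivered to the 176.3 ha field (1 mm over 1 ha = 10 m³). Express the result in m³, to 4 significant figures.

97290 m³

Tmean = (17.6 + 10.6)/2 = 14.10 °C
ET₀ = 0.0023 × 13.04 × (14.10 + 17.8) × √7.0 = 0.0023 × 13.04 × 31.90 × 2.6458 = 2.5314 mm/d
ETc = Kc × ET₀ = 1.09 × 2.5314 = 2.7592 mm/d
Crop demand D = ETc × 14 d = 2.7592 × 14 = 38.629 mm
Pe = 0.85 × 0.0 = 0.000 mm
D − Pe = 38.629 − 0.000 = 38.629 mm
Gross irrigation = 38.629 / 0.70 = 55.184 mm
Volume = 55.184 mm × 176.3 ha × 10 = 97289.4 m³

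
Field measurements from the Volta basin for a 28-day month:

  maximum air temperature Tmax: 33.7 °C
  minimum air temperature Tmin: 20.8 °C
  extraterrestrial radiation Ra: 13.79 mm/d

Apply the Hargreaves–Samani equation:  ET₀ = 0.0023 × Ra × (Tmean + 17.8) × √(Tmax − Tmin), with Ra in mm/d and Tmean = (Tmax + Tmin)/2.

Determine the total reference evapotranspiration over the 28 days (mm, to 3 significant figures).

Tmean = (33.7 + 20.8)/2 = 27.25 °C
ET₀ = 0.0023 × 13.79 × (27.25 + 17.8) × √12.9 = 0.0023 × 13.79 × 45.05 × 3.5917 = 5.1320 mm/d
Over 28 days: 5.1320 × 28 = 143.696 mm

144 mm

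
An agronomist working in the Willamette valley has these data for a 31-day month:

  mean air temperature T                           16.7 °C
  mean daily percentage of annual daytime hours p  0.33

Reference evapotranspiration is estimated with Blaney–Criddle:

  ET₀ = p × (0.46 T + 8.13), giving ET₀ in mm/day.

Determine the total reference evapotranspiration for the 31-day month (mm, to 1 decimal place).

161.8 mm

ET₀ = 0.33 × (0.46 × 16.7 + 8.13) = 0.33 × 15.812 = 5.2180 mm/d
Monthly total = 5.2180 × 31 = 161.758 mm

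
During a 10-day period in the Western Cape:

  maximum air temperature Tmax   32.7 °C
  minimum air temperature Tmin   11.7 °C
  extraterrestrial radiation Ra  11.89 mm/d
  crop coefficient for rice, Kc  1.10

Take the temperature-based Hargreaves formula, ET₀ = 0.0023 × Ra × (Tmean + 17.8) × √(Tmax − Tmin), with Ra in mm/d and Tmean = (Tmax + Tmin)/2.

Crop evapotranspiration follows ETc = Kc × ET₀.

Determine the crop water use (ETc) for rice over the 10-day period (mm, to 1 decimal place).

Tmean = (32.7 + 11.7)/2 = 22.20 °C
ET₀ = 0.0023 × 11.89 × (22.20 + 17.8) × √21.0 = 0.0023 × 11.89 × 40.00 × 4.5826 = 5.0128 mm/d
ETc = Kc × ET₀ = 1.10 × 5.0128 = 5.5141 mm/d
Over 10 days: 5.5141 × 10 = 55.141 mm

55.1 mm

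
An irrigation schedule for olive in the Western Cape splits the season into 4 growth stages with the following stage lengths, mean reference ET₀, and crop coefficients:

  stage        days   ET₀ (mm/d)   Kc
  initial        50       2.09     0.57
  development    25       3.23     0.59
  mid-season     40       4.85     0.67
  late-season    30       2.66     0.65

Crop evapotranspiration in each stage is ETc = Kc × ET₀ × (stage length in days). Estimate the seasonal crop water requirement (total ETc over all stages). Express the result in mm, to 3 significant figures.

289 mm

initial: 0.57 × 2.09 × 50 = 59.57 mm
development: 0.59 × 3.23 × 25 = 47.64 mm
mid-season: 0.67 × 4.85 × 40 = 129.98 mm
late-season: 0.65 × 2.66 × 30 = 51.87 mm
Seasonal total = 289.06 mm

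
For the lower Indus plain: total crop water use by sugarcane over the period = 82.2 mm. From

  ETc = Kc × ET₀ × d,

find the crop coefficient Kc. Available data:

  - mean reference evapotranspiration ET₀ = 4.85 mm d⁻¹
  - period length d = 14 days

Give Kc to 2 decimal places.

ETc = Kc × ET₀ × d  ⇒  Kc = ETc / (ET₀ × d)
Kc = 82.2 / (4.85 × 14) = 82.2 / 67.90 = 1.2106

1.21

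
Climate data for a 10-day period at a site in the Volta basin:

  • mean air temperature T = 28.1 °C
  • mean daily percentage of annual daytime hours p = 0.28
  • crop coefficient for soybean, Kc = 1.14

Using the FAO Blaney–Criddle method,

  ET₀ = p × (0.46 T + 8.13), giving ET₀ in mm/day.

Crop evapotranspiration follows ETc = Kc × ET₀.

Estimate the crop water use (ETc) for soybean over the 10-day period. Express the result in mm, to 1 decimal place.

ET₀ = 0.28 × (0.46 × 28.1 + 8.13) = 0.28 × 21.056 = 5.8957 mm/d
ETc = Kc × ET₀ = 1.14 × 5.8957 = 6.7211 mm/d
Over 10 days: 6.7211 × 10 = 67.211 mm

67.2 mm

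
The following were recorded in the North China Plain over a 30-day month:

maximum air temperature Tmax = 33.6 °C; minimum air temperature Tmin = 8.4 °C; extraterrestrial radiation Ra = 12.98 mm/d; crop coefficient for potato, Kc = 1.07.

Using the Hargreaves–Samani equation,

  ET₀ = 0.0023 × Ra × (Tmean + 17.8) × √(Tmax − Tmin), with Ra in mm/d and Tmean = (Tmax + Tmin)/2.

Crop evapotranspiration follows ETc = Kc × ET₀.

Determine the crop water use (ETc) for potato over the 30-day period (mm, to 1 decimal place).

Tmean = (33.6 + 8.4)/2 = 21.00 °C
ET₀ = 0.0023 × 12.98 × (21.00 + 17.8) × √25.2 = 0.0023 × 12.98 × 38.80 × 5.0200 = 5.8148 mm/d
ETc = Kc × ET₀ = 1.07 × 5.8148 = 6.2218 mm/d
Over 30 days: 6.2218 × 30 = 186.654 mm

186.7 mm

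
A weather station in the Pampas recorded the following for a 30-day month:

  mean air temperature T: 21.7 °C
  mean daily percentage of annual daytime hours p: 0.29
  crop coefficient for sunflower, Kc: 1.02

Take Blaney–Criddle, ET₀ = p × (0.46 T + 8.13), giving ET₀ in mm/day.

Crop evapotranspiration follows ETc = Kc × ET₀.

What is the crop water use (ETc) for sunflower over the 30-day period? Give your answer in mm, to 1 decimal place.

160.7 mm

ET₀ = 0.29 × (0.46 × 21.7 + 8.13) = 0.29 × 18.112 = 5.2525 mm/d
ETc = Kc × ET₀ = 1.02 × 5.2525 = 5.3576 mm/d
Over 30 days: 5.3576 × 30 = 160.728 mm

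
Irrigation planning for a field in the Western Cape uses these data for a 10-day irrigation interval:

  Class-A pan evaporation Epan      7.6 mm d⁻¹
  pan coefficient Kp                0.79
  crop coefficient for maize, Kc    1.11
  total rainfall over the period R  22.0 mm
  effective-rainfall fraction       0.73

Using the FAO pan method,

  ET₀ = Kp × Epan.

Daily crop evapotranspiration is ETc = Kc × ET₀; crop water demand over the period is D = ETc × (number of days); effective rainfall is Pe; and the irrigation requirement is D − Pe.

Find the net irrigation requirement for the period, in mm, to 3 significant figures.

ET₀ = 0.79 × 7.6 = 6.0040 mm/d
ETc = Kc × ET₀ = 1.11 × 6.0040 = 6.6644 mm/d
Crop demand D = ETc × 10 d = 6.6644 × 10 = 66.644 mm
Pe = 0.73 × 22.0 = 16.060 mm
D − Pe = 66.644 − 16.060 = 50.584 mm

50.6 mm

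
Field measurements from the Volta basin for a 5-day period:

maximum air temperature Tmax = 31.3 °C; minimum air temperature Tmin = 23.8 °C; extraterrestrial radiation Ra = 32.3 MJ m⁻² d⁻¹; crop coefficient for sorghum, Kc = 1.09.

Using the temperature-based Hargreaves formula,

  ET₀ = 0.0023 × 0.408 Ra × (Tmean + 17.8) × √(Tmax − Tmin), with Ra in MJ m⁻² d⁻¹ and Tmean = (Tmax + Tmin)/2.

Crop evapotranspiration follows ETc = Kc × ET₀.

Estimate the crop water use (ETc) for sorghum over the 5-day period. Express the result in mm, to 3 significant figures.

Tmean = (31.3 + 23.8)/2 = 27.55 °C
0.408 Ra = 0.408 × 32.3 = 13.1784 mm/d equivalent
ET₀ = 0.0023 × 13.1784 × (27.55 + 17.8) × √7.5 = 0.0023 × 13.1784 × 45.35 × 2.7386 = 3.7644 mm/d
ETc = Kc × ET₀ = 1.09 × 3.7644 = 4.1032 mm/d
Over 5 days: 4.1032 × 5 = 20.516 mm

20.5 mm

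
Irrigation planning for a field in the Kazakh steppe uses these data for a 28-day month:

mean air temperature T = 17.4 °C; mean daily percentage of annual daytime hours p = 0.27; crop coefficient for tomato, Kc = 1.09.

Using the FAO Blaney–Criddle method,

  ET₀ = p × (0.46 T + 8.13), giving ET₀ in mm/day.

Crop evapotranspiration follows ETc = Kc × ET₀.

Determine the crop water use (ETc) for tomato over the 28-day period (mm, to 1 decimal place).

ET₀ = 0.27 × (0.46 × 17.4 + 8.13) = 0.27 × 16.134 = 4.3562 mm/d
ETc = Kc × ET₀ = 1.09 × 4.3562 = 4.7483 mm/d
Over 28 days: 4.7483 × 28 = 132.952 mm

133.0 mm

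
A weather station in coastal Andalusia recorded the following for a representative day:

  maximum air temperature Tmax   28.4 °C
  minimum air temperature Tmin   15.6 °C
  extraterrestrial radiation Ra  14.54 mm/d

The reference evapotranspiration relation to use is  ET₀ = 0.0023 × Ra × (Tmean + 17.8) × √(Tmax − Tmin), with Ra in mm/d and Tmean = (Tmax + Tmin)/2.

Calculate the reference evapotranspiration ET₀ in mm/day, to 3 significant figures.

4.76 mm/day

Tmean = (28.4 + 15.6)/2 = 22.00 °C
ET₀ = 0.0023 × 14.54 × (22.00 + 17.8) × √12.8 = 0.0023 × 14.54 × 39.80 × 3.5777 = 4.7619 mm/d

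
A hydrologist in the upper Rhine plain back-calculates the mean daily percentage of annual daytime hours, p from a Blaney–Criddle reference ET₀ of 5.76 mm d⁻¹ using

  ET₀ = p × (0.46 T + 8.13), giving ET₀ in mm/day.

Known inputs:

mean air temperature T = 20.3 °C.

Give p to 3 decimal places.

p = ET₀ / (0.46 T + 8.13) = 5.76 / (0.46 × 20.3 + 8.13) = 5.76 / 17.468 = 0.3297

0.330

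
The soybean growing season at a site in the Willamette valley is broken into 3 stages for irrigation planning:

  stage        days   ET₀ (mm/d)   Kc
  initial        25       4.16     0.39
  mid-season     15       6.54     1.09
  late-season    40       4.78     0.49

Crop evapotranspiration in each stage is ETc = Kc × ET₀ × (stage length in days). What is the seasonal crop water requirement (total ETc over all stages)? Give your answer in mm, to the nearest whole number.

241 mm

initial: 0.39 × 4.16 × 25 = 40.56 mm
mid-season: 1.09 × 6.54 × 15 = 106.93 mm
late-season: 0.49 × 4.78 × 40 = 93.69 mm
Seasonal total = 241.18 mm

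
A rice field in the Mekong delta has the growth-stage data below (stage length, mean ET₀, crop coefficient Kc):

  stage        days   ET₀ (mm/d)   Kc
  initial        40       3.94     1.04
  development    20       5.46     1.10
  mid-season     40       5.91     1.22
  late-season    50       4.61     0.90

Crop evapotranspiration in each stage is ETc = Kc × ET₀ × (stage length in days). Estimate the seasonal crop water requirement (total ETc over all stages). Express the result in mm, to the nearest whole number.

initial: 1.04 × 3.94 × 40 = 163.90 mm
development: 1.10 × 5.46 × 20 = 120.12 mm
mid-season: 1.22 × 5.91 × 40 = 288.41 mm
late-season: 0.90 × 4.61 × 50 = 207.45 mm
Seasonal total = 779.88 mm

780 mm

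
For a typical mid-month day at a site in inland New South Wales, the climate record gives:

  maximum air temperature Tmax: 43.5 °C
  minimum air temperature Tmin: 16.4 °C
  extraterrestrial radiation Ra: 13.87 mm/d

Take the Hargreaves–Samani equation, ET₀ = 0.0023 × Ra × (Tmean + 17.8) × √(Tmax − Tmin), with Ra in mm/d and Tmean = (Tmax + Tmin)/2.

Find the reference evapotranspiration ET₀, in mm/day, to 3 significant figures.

7.93 mm/day

Tmean = (43.5 + 16.4)/2 = 29.95 °C
ET₀ = 0.0023 × 13.87 × (29.95 + 17.8) × √27.1 = 0.0023 × 13.87 × 47.75 × 5.2058 = 7.9299 mm/d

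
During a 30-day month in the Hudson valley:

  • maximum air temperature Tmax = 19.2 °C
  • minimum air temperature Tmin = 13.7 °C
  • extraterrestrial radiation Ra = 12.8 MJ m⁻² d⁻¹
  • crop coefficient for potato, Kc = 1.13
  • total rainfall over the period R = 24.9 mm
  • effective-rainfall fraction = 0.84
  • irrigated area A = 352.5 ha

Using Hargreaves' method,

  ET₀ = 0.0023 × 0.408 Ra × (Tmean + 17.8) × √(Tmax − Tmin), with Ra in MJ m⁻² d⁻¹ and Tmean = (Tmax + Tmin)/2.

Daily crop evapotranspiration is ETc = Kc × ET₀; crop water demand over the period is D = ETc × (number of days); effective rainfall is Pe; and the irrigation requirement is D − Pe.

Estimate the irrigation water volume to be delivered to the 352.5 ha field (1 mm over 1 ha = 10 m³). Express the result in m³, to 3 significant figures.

Tmean = (19.2 + 13.7)/2 = 16.45 °C
0.408 Ra = 0.408 × 12.8 = 5.2224 mm/d equivalent
ET₀ = 0.0023 × 5.2224 × (16.45 + 17.8) × √5.5 = 0.0023 × 5.2224 × 34.25 × 2.3452 = 0.9648 mm/d
ETc = Kc × ET₀ = 1.13 × 0.9648 = 1.0902 mm/d
Crop demand D = ETc × 30 d = 1.0902 × 30 = 32.706 mm
Pe = 0.84 × 24.9 = 20.916 mm
D − Pe = 32.706 − 20.916 = 11.790 mm
Volume = 11.790 mm × 352.5 ha × 10 = 41559.8 m³

41600 m³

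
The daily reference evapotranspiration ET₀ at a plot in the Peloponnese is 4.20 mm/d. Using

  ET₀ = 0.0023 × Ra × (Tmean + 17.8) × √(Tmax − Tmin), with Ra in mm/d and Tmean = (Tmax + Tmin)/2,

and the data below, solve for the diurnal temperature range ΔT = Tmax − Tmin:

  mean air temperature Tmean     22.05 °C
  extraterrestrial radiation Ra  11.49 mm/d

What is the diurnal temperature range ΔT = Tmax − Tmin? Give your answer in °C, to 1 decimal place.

√ΔT = ET₀ / [0.0023 × Ra × (Tmean+17.8)] = 4.20 / (0.0023 × 11.49 × 39.85) = 3.9882
ΔT = 3.9882² = 15.906 °C

15.9 °C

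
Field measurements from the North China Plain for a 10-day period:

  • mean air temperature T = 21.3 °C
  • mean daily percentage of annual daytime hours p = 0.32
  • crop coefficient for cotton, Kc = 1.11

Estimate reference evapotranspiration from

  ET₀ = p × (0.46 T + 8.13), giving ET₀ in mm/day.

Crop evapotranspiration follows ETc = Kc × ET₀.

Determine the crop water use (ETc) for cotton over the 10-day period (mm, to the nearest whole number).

64 mm

ET₀ = 0.32 × (0.46 × 21.3 + 8.13) = 0.32 × 17.928 = 5.7370 mm/d
ETc = Kc × ET₀ = 1.11 × 5.7370 = 6.3681 mm/d
Over 10 days: 6.3681 × 10 = 63.681 mm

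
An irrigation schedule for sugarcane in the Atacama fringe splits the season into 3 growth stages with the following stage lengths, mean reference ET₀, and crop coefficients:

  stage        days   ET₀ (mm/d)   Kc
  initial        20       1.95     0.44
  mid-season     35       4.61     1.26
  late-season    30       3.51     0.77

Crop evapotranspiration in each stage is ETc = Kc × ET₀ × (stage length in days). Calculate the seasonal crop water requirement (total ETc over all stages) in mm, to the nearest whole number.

302 mm

initial: 0.44 × 1.95 × 20 = 17.16 mm
mid-season: 1.26 × 4.61 × 35 = 203.30 mm
late-season: 0.77 × 3.51 × 30 = 81.08 mm
Seasonal total = 301.54 mm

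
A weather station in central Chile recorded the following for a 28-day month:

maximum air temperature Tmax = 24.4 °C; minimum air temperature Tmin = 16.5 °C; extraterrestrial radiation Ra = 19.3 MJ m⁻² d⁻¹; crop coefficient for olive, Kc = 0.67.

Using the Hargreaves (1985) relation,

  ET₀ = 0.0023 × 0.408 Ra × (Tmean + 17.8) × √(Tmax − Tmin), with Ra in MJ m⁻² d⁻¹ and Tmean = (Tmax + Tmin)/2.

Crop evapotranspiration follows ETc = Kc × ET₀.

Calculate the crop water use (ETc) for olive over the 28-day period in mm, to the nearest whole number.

Tmean = (24.4 + 16.5)/2 = 20.45 °C
0.408 Ra = 0.408 × 19.3 = 7.8744 mm/d equivalent
ET₀ = 0.0023 × 7.8744 × (20.45 + 17.8) × √7.9 = 0.0023 × 7.8744 × 38.25 × 2.8107 = 1.9471 mm/d
ETc = Kc × ET₀ = 0.67 × 1.9471 = 1.3046 mm/d
Over 28 days: 1.3046 × 28 = 36.529 mm

37 mm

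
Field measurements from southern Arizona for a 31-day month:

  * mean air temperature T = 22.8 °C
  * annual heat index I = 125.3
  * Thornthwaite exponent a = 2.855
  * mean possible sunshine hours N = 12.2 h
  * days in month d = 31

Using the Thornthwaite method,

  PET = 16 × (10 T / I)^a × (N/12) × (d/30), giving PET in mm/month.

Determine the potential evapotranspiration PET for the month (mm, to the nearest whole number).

10T/I = 10 × 22.8 / 125.3 = 1.8196
(10T/I)^a = 1.8196^2.855 = 5.5237
Uncorrected PET = 16 × 5.5237 = 88.379 mm
Correction = (N/12)(d/30) = (12.2/12)(31/30) = 1.0506
PET = 88.379 × 1.0506 = 92.851 mm/month

93 mm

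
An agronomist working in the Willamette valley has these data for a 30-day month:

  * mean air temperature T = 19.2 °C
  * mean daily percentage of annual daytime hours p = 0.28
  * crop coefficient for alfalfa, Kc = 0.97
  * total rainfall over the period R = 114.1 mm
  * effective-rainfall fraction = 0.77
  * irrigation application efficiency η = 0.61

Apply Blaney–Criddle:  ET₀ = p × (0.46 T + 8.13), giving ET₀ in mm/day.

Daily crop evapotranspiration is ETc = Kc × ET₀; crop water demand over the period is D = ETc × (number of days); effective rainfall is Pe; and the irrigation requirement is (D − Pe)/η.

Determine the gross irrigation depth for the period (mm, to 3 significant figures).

ET₀ = 0.28 × (0.46 × 19.2 + 8.13) = 0.28 × 16.962 = 4.7494 mm/d
ETc = Kc × ET₀ = 0.97 × 4.7494 = 4.6069 mm/d
Crop demand D = ETc × 30 d = 4.6069 × 30 = 138.207 mm
Pe = 0.77 × 114.1 = 87.857 mm
D − Pe = 138.207 − 87.857 = 50.350 mm
Gross irrigation = 50.350 / 0.61 = 82.541 mm

82.5 mm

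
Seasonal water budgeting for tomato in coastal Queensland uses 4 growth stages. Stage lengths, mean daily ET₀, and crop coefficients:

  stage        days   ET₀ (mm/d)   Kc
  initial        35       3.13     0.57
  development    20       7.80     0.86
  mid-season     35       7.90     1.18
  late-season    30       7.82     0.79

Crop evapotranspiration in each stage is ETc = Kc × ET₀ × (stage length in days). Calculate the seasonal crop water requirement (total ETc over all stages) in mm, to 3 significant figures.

initial: 0.57 × 3.13 × 35 = 62.44 mm
development: 0.86 × 7.80 × 20 = 134.16 mm
mid-season: 1.18 × 7.90 × 35 = 326.27 mm
late-season: 0.79 × 7.82 × 30 = 185.33 mm
Seasonal total = 708.20 mm

708 mm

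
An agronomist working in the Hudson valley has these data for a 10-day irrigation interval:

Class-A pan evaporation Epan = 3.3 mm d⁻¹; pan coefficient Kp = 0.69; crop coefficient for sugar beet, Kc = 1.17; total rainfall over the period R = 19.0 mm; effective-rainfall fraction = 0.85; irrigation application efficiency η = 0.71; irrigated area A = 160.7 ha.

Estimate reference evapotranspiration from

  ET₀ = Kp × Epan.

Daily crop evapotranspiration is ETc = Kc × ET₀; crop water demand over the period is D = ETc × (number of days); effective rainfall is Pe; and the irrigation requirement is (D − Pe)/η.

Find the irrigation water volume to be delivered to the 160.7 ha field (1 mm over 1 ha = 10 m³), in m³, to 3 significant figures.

23700 m³

ET₀ = 0.69 × 3.3 = 2.2770 mm/d
ETc = Kc × ET₀ = 1.17 × 2.2770 = 2.6641 mm/d
Crop demand D = ETc × 10 d = 2.6641 × 10 = 26.641 mm
Pe = 0.85 × 19.0 = 16.150 mm
D − Pe = 26.641 − 16.150 = 10.491 mm
Gross irrigation = 10.491 / 0.71 = 14.776 mm
Volume = 14.776 mm × 160.7 ha × 10 = 23745.0 m³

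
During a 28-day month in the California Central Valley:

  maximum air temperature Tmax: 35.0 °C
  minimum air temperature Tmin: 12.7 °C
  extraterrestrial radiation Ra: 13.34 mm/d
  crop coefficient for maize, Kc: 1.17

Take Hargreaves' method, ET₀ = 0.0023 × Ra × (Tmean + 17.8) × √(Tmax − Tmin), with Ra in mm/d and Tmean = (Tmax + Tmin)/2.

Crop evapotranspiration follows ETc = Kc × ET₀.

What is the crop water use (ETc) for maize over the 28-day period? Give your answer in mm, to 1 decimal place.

197.7 mm

Tmean = (35.0 + 12.7)/2 = 23.85 °C
ET₀ = 0.0023 × 13.34 × (23.85 + 17.8) × √22.3 = 0.0023 × 13.34 × 41.65 × 4.7223 = 6.0347 mm/d
ETc = Kc × ET₀ = 1.17 × 6.0347 = 7.0606 mm/d
Over 28 days: 7.0606 × 28 = 197.697 mm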